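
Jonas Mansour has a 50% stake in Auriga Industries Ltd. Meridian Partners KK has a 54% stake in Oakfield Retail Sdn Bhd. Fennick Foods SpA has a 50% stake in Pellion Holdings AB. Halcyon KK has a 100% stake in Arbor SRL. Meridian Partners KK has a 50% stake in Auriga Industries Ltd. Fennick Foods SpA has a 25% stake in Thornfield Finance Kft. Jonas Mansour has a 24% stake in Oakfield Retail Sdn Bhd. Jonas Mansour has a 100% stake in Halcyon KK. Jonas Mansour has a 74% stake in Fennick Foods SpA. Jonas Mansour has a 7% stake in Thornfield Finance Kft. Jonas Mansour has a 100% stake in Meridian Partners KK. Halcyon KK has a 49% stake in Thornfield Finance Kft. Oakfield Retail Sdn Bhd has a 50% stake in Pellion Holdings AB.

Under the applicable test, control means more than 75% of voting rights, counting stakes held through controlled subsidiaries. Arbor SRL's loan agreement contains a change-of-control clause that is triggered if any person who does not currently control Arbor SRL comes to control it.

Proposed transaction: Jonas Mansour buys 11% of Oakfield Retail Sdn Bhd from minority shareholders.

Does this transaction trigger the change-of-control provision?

No

The purchase changes only Jonas's holdings, so Jonas is the only person who could newly come to control Arbor.
Jonas holds 100% of Halcyon, so Jonas controls Halcyon.
Halcyon holds 100% of Arbor, so Jonas controls Arbor.
So Jonas already controls Arbor before the transaction.
After the purchase, Jonas's direct stake in Oakfield rises to 24% + 11% = 35%.
Jonas controlled Arbor already, so this is not a new person acquiring control; every other person's position is unchanged or reduced.
No new person acquires control, so the clause is not triggered.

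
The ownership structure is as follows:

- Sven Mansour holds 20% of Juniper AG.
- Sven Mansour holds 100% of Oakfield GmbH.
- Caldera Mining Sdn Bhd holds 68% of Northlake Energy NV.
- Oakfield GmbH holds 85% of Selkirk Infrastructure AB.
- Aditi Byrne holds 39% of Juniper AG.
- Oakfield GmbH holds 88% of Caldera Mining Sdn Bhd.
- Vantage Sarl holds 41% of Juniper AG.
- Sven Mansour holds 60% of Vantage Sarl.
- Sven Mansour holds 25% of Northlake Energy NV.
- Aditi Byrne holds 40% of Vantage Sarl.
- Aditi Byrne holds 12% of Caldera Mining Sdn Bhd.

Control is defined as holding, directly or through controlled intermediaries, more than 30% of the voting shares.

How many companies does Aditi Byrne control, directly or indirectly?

Aditi holds 40% of Vantage, so Aditi controls Vantage.
Vantage and Aditi together hold 41% + 39% = 80% of Juniper, so Aditi controls Juniper.
No other company's threshold is met.
Aditi controls 2 companies.

2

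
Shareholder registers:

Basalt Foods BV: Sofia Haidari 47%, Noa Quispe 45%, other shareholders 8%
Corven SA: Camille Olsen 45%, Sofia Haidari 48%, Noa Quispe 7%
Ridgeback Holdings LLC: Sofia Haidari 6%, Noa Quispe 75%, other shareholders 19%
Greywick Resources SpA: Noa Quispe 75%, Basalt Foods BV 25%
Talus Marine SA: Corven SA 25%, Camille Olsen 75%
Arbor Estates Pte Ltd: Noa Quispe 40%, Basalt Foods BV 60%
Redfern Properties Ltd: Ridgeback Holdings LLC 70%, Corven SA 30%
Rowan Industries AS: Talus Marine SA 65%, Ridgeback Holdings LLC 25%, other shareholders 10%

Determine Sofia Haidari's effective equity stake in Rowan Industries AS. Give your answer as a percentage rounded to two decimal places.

9.30%

Sofia reaches Rowan along 2 paths.
Via Corven → Talus: 48% × 25% × 65% = 7.8%.
Via Ridgeback: 6% × 25% = 1.5%.
Total: 7.8% + 1.5% = 9.3%.
Rounded: 9.30%.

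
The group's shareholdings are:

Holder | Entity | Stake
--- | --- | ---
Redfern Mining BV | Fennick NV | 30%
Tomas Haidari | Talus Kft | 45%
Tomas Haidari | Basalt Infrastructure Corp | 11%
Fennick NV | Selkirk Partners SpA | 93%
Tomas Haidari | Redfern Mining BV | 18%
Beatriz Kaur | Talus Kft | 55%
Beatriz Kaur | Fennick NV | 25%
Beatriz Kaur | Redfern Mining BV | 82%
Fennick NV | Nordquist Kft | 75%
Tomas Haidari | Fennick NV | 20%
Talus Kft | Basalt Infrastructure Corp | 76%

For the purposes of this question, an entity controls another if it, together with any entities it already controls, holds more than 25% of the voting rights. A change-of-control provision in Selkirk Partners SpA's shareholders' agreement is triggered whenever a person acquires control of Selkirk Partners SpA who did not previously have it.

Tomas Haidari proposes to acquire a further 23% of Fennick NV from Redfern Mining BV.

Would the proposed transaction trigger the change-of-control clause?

The purchase adds only to Tomas's holdings (Redfern's stake shrinks), so Tomas is the only person who could newly come to control Selkirk.
Tomas holds 45% of Talus, so Tomas controls Talus.
Talus and Tomas together hold 76% + 11% = 87% of Basalt, so Tomas controls Basalt.
Neither Tomas nor any entity Tomas controls holds any voting interest in Selkirk.
So before the transaction, Tomas does not control Selkirk.
After the purchase, Tomas's direct stake in Fennick rises to 20% + 23% = 43%, and Redfern's stake falls to 7%.
Tomas holds 43% of Fennick, so Tomas controls Fennick.
Fennick holds 93% of Selkirk, so Tomas controls Selkirk.
Tomas did not control Selkirk before and does after, so the clause is triggered.

Yes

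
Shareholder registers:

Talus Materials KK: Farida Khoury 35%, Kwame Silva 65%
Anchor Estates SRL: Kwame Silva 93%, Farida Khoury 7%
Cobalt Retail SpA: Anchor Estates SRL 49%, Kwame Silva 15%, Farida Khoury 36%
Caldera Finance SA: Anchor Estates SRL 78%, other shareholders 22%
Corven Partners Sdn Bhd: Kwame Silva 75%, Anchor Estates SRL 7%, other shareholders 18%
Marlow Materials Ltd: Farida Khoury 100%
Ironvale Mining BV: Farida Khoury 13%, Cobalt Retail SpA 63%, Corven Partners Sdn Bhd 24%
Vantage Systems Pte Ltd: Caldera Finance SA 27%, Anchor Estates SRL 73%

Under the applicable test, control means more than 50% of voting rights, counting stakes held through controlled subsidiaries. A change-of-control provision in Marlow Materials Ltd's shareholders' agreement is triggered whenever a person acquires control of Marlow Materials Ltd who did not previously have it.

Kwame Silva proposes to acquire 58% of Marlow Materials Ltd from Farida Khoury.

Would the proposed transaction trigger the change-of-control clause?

The purchase adds only to Kwame's holdings (Farida's stake shrinks), so Kwame is the only person who could newly come to control Marlow.
Kwame holds 65% of Talus, so Kwame controls Talus.
Kwame holds 93% of Anchor, so Kwame controls Anchor.
Anchor and Kwame together hold 49% + 15% = 64% of Cobalt, so Kwame controls Cobalt.
Anchor holds 78% of Caldera, so Kwame controls Caldera.
Kwame and Anchor together hold 75% + 7% = 82% of Corven, so Kwame controls Corven.
Cobalt and Corven together hold 63% + 24% = 87% of Ironvale, so Kwame controls Ironvale.
Caldera and Anchor together hold 27% + 73% = 100% of Vantage, so Kwame controls Vantage.
Neither Kwame nor any entity Kwame controls holds any voting interest in Marlow.
So before the transaction, Kwame does not control Marlow.
After the purchase, Kwame holds 58% of Marlow directly, and Farida's stake falls to 42%.
Kwame holds 58% of Marlow, so Kwame controls Marlow.
Kwame did not control Marlow before and does after, so the clause is triggered.

Yes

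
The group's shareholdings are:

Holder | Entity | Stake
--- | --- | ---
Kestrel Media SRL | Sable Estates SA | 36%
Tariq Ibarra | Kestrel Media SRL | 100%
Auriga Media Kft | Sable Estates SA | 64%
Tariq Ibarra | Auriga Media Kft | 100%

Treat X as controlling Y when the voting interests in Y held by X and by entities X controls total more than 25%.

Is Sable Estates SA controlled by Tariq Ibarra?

Yes

Tariq holds 100% of Kestrel, so Tariq controls Kestrel.
Tariq holds 100% of Auriga, so Tariq controls Auriga.
Auriga and Kestrel together hold 64% + 36% = 100% of Sable, so Tariq controls Sable.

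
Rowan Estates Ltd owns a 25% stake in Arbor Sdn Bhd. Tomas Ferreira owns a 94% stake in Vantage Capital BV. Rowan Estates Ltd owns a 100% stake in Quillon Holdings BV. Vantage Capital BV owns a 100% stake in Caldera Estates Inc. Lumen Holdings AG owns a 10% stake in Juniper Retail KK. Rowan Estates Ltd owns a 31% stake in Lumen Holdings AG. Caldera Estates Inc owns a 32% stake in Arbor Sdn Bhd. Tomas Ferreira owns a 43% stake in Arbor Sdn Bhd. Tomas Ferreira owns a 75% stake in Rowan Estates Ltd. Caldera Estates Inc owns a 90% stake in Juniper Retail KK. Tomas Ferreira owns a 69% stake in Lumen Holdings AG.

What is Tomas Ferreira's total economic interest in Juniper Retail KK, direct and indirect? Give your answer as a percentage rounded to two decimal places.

93.83%

Tomas reaches Juniper along 3 paths.
Via Rowan → Lumen: 75% × 31% × 10% = 2.325%.
Via Lumen: 69% × 10% = 6.9%.
Via Vantage → Caldera: 94% × 100% × 90% = 84.6%.
Total: 2.325% + 6.9% + 84.6% = 93.825%.
Rounded: 93.83%.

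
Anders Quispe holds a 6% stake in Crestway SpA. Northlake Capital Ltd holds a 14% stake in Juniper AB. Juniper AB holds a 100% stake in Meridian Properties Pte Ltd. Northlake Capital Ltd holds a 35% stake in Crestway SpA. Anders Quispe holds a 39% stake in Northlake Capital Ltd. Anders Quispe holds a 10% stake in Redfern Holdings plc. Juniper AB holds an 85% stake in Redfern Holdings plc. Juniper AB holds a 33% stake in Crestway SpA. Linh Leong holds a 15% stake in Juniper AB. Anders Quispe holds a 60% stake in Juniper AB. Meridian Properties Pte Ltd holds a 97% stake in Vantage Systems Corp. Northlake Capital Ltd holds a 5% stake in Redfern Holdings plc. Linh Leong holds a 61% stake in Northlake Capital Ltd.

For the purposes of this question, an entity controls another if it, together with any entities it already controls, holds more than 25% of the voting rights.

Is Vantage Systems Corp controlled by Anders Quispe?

Yes

Anders holds 39% of Northlake, so Anders controls Northlake.
Anders and Northlake together hold 60% + 14% = 74% of Juniper, so Anders controls Juniper.
Juniper holds 100% of Meridian, so Anders controls Meridian.
Meridian holds 97% of Vantage, so Anders controls Vantage.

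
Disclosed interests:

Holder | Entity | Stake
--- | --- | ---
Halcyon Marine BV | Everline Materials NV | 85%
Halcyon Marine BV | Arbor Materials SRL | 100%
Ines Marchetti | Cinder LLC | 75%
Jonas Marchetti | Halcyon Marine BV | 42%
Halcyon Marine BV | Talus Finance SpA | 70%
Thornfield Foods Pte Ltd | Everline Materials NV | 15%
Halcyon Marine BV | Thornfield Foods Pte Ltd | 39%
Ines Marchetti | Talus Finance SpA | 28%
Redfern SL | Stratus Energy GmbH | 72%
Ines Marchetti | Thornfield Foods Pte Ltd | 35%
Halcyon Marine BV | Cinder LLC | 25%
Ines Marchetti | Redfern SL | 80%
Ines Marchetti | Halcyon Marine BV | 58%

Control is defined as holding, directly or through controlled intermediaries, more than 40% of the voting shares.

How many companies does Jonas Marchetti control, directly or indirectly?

4

Jonas holds 42% of Halcyon, so Jonas controls Halcyon.
Halcyon holds 70% of Talus, so Jonas controls Talus.
Halcyon holds 85% of Everline, so Jonas controls Everline.
Halcyon holds 100% of Arbor, so Jonas controls Arbor.
No other company's threshold is met.
Jonas controls 4 companies.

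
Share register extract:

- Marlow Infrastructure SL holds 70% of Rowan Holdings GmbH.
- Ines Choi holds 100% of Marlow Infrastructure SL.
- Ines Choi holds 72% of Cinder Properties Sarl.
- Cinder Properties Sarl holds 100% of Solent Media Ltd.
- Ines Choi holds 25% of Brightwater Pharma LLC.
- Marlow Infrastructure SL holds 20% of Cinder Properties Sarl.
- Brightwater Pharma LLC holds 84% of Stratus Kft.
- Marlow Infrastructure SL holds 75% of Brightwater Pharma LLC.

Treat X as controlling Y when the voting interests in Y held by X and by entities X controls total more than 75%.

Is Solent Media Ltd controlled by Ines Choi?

Yes

Ines holds 100% of Marlow, so Ines controls Marlow.
Marlow and Ines together hold 20% + 72% = 92% of Cinder, so Ines controls Cinder.
Cinder holds 100% of Solent, so Ines controls Solent.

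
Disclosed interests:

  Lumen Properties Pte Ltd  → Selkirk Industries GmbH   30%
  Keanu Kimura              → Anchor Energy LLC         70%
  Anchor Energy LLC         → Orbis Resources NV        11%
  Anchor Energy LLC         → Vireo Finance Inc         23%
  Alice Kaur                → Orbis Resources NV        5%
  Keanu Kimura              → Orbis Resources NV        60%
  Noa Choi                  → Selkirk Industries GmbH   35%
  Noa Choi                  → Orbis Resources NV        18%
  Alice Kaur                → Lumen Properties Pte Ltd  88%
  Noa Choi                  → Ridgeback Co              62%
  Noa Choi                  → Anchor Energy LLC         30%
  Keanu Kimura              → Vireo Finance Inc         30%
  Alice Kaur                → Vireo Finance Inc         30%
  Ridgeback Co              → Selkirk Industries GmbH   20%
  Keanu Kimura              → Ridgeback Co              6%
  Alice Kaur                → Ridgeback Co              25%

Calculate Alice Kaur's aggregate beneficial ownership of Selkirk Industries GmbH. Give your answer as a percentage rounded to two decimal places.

Alice reaches Selkirk along 2 paths.
Via Lumen: 88% × 30% = 26.4%.
Via Ridgeback: 25% × 20% = 5%.
Total: 26.4% + 5% = 31.4%.
Rounded: 31.40%.

31.40%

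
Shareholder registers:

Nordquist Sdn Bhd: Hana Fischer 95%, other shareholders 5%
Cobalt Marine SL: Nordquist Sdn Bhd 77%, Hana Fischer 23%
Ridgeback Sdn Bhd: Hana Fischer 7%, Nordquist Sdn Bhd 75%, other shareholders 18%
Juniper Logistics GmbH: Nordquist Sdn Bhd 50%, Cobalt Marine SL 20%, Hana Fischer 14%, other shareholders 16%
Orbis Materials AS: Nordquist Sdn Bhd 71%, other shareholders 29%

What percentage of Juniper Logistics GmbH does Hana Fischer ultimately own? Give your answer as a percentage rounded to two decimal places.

80.73%

Hana reaches Juniper along 4 paths.
Via Nordquist: 95% × 50% = 47.5%.
Via Nordquist → Cobalt: 95% × 77% × 20% = 14.63%.
Via Cobalt: 23% × 20% = 4.6%.
Direct stake: 14% = 14%.
Total: 47.5% + 14.63% + 4.6% + 14% = 80.73%.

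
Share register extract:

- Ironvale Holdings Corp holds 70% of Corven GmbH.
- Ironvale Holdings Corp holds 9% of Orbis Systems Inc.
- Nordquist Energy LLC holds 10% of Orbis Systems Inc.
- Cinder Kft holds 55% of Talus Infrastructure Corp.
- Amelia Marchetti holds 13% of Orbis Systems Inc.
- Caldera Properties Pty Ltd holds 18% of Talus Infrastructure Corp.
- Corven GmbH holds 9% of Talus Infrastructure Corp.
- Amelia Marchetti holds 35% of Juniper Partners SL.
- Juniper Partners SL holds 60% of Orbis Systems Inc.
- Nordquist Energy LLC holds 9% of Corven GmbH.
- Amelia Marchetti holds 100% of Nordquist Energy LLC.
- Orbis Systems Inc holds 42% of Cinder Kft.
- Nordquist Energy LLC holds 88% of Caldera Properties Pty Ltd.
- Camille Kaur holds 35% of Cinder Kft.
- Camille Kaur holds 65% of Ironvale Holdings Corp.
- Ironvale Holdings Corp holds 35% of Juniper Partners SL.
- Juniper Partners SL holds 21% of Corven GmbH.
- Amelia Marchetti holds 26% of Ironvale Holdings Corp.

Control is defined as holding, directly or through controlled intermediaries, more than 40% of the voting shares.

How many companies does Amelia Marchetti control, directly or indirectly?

2

Amelia holds 100% of Nordquist, so Amelia controls Nordquist.
Nordquist holds 88% of Caldera, so Amelia controls Caldera.
No other company's threshold is met.
Amelia controls 2 companies.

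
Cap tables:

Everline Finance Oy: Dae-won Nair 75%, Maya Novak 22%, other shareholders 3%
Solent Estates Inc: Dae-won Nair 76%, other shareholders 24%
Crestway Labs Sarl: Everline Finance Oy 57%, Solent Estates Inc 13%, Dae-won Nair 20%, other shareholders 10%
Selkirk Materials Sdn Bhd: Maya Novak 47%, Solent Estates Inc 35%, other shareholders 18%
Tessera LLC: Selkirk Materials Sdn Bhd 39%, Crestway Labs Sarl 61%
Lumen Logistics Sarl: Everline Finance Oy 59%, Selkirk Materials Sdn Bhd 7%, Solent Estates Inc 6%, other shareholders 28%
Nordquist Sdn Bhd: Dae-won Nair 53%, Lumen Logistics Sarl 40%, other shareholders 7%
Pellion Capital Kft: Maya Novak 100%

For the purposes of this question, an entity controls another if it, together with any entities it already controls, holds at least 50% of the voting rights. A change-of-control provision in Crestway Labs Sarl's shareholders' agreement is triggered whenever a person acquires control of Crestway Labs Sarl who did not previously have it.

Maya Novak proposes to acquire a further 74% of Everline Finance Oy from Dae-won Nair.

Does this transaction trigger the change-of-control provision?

The purchase adds only to Maya's holdings (Dae-won's stake shrinks), so Maya is the only person who could newly come to control Crestway.
Maya holds 100% of Pellion, so Maya controls Pellion.
Neither Maya nor any entity Maya controls holds any voting interest in Crestway.
So before the transaction, Maya does not control Crestway.
After the purchase, Maya's direct stake in Everline rises to 22% + 74% = 96%, and Dae-won's stake falls to 1%.
Maya holds 96% of Everline, so Maya controls Everline.
Everline holds 57% of Crestway, so Maya controls Crestway.
Maya did not control Crestway before and does after, so the clause is triggered.

Yes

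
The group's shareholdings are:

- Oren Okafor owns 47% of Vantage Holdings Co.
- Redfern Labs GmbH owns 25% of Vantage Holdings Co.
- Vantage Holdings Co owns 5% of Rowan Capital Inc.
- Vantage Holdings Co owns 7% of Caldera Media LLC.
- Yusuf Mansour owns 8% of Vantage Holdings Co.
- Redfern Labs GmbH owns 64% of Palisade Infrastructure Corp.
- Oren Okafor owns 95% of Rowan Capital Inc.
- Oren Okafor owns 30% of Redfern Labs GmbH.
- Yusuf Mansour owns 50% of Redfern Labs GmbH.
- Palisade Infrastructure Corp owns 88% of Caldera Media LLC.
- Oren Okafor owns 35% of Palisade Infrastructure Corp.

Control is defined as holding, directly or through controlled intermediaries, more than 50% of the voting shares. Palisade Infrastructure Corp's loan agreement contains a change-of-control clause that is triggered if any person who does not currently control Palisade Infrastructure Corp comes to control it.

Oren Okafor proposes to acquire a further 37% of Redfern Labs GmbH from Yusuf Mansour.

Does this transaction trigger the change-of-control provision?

The purchase adds only to Oren's holdings (Yusuf's stake shrinks), so Oren is the only person who could newly come to control Palisade.
Oren holds 95% of Rowan, so Oren controls Rowan.
In Palisade, Oren's side holds only 35%, not > 50%.
So before the transaction, Oren does not control Palisade.
After the purchase, Oren's direct stake in Redfern rises to 30% + 37% = 67%, and Yusuf's stake falls to 13%.
Oren holds 67% of Redfern, so Oren controls Redfern.
Oren and Redfern together hold 35% + 64% = 99% of Palisade, so Oren controls Palisade.
Oren did not control Palisade before and does after, so the clause is triggered.

Yes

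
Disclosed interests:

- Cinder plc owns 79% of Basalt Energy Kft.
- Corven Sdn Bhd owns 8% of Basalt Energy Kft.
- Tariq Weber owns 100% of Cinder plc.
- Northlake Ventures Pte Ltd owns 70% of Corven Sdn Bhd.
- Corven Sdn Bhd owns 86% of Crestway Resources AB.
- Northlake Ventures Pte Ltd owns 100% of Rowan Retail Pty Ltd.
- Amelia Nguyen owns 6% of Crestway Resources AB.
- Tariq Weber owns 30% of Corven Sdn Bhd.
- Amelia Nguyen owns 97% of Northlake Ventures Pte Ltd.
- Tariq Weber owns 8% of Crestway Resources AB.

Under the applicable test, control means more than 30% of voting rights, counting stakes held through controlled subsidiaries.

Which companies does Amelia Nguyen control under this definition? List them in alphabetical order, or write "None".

Amelia holds 97% of Northlake, so Amelia controls Northlake.
Northlake holds 70% of Corven, so Amelia controls Corven.
Northlake holds 100% of Rowan, so Amelia controls Rowan.
Corven and Amelia together hold 86% + 6% = 92% of Crestway, so Amelia controls Crestway.
No other company's threshold is met.

Corven Sdn Bhd, Crestway Resources AB, Northlake Ventures Pte Ltd, Rowan Retail Pty Ltd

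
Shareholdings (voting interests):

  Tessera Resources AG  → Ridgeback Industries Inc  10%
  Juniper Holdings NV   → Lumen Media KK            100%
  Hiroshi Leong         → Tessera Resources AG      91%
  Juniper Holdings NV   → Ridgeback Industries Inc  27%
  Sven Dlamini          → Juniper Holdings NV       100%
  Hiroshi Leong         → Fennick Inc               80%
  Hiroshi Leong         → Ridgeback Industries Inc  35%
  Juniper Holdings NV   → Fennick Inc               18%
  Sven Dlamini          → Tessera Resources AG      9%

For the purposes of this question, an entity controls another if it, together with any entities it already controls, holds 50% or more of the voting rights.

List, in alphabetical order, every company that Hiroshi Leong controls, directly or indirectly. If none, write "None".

Fennick Inc, Tessera Resources AG

Hiroshi holds 91% of Tessera, so Hiroshi controls Tessera.
Hiroshi holds 80% of Fennick, so Hiroshi controls Fennick.
No other company's threshold is met.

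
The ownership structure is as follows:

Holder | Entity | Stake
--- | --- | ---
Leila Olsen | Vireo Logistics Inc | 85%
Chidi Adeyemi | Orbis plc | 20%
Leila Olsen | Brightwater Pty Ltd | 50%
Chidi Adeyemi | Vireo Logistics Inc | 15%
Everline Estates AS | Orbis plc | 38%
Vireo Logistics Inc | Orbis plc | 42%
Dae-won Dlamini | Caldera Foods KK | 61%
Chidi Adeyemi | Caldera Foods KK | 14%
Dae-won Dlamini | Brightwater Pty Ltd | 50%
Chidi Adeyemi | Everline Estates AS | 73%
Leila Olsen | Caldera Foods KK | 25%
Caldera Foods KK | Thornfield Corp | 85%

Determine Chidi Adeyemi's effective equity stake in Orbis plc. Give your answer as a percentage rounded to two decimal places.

54.04%

Chidi reaches Orbis along 3 paths.
Via Everline: 73% × 38% = 27.74%.
Via Vireo: 15% × 42% = 6.3%.
Direct stake: 20% = 20%.
Total: 27.74% + 6.3% + 20% = 54.04%.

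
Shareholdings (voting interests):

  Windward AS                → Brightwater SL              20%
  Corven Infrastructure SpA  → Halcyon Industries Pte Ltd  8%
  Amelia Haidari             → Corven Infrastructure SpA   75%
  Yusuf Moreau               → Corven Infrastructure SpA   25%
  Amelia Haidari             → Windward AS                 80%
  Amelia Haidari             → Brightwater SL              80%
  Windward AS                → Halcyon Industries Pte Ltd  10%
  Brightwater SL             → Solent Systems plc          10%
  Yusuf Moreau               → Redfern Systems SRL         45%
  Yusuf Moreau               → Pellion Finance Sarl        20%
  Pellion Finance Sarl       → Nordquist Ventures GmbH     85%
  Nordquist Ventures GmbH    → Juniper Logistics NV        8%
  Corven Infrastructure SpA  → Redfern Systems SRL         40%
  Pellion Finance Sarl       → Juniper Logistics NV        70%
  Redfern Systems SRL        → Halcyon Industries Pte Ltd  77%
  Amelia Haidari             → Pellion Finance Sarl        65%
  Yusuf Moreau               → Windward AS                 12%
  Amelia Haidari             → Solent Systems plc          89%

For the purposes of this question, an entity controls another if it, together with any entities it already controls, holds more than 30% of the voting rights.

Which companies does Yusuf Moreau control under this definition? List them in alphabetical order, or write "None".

Halcyon Industries Pte Ltd, Redfern Systems SRL

Yusuf holds 45% of Redfern, so Yusuf controls Redfern.
Redfern holds 77% of Halcyon, so Yusuf controls Halcyon.
No other company's threshold is met.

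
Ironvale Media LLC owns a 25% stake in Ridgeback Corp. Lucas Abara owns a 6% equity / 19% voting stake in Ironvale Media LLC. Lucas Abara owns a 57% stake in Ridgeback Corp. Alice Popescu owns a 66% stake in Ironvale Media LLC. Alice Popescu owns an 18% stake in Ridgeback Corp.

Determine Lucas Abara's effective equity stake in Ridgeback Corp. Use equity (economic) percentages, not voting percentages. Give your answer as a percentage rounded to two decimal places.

58.50%

Lucas reaches Ridgeback along 2 paths.
Via Ironvale: 6% × 25% = 1.5%.
Direct stake: 57% = 57%.
Total: 1.5% + 57% = 58.5%.
Rounded: 58.50%.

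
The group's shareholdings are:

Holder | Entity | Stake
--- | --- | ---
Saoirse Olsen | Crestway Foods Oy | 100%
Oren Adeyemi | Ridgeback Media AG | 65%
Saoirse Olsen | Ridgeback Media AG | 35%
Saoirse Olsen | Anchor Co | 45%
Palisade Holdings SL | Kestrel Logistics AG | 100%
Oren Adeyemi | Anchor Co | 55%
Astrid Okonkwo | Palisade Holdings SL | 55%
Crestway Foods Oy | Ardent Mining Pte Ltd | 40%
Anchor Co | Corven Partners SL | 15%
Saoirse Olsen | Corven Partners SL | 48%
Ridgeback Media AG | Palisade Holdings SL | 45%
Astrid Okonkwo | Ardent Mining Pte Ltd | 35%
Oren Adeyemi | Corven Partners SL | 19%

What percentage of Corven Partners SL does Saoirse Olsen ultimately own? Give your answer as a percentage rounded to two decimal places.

Saoirse reaches Corven along 2 paths.
Direct stake: 48% = 48%.
Via Anchor: 45% × 15% = 6.75%.
Total: 48% + 6.75% = 54.75%.

54.75%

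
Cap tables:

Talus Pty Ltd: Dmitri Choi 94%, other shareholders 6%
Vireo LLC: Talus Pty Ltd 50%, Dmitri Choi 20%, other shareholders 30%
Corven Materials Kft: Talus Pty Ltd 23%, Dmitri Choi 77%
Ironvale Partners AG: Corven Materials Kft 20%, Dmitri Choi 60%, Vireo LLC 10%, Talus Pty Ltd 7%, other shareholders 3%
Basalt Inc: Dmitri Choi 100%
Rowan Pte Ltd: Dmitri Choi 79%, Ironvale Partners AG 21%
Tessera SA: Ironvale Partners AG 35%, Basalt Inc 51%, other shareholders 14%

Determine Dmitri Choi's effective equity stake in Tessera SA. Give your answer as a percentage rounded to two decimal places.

Dmitri reaches Tessera along 7 paths.
Via Talus → Corven → Ironvale: 94% × 23% × 20% × 35% = 1.5134%.
Via Corven → Ironvale: 77% × 20% × 35% = 5.39%.
Via Ironvale: 60% × 35% = 21%.
Via Talus → Vireo → Ironvale: 94% × 50% × 10% × 35% = 1.645%.
Via Vireo → Ironvale: 20% × 10% × 35% = 0.7%.
Via Talus → Ironvale: 94% × 7% × 35% = 2.303%.
Via Basalt: 100% × 51% = 51%.
Total: 1.5134% + 5.39% + 21% + 1.645% + 0.7% + 2.303% + 51% = 83.5514%.
Rounded: 83.55%.

83.55%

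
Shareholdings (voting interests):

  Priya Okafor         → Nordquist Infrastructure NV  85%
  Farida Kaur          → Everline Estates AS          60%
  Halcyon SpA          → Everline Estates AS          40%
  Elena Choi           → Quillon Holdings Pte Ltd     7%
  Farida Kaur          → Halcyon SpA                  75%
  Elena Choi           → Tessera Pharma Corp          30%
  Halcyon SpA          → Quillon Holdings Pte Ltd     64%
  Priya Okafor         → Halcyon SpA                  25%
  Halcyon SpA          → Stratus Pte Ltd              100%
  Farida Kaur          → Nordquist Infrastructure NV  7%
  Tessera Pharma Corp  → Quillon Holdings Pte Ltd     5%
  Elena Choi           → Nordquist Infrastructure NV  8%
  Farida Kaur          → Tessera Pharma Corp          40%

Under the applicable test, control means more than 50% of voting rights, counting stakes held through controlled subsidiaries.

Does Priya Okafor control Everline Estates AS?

No

Priya holds 85% of Nordquist, so Priya controls Nordquist.
Neither Priya nor any entity Priya controls holds any voting interest in Everline.
So Priya does not control Everline.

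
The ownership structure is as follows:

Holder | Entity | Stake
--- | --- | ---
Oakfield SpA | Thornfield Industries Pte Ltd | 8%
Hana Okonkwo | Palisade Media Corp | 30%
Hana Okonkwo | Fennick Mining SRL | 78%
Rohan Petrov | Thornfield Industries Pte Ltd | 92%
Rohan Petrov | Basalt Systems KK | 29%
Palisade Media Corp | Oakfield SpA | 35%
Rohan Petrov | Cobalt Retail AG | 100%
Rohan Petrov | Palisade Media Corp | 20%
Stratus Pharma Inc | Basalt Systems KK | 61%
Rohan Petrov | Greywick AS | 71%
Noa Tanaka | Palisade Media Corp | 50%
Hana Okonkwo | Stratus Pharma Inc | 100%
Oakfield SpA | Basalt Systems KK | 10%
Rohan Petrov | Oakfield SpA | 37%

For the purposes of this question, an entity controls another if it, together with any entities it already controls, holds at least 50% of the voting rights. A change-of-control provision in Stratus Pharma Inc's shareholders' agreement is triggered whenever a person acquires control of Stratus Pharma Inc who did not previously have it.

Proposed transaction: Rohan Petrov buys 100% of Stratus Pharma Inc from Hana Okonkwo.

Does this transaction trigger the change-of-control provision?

The purchase adds only to Rohan's holdings (Hana's stake shrinks), so Rohan is the only person who could newly come to control Stratus.
Rohan holds 71% of Greywick, so Rohan controls Greywick.
Rohan holds 92% of Thornfield, so Rohan controls Thornfield.
Rohan holds 100% of Cobalt, so Rohan controls Cobalt.
Neither Rohan nor any entity Rohan controls holds any voting interest in Stratus.
So before the transaction, Rohan does not control Stratus.
After the purchase, Rohan holds 100% of Stratus directly, and Hana's stake falls to 0%.
Rohan holds 100% of Stratus, so Rohan controls Stratus.
Rohan did not control Stratus before and does after, so the clause is triggered.

Yes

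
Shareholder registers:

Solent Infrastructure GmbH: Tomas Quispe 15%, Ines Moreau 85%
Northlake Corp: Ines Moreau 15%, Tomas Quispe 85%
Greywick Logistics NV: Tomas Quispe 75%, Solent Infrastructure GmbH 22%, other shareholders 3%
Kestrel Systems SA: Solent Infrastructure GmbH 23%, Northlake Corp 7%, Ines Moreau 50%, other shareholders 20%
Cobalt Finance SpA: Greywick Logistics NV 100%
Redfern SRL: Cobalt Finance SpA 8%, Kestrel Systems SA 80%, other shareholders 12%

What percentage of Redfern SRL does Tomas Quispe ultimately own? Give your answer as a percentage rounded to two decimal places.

Tomas reaches Redfern along 4 paths.
Via Greywick → Cobalt: 75% × 100% × 8% = 6%.
Via Solent → Greywick → Cobalt: 15% × 22% × 100% × 8% = 0.264%.
Via Solent → Kestrel: 15% × 23% × 80% = 2.76%.
Via Northlake → Kestrel: 85% × 7% × 80% = 4.76%.
Total: 6% + 0.264% + 2.76% + 4.76% = 13.784%.
Rounded: 13.78%.

13.78%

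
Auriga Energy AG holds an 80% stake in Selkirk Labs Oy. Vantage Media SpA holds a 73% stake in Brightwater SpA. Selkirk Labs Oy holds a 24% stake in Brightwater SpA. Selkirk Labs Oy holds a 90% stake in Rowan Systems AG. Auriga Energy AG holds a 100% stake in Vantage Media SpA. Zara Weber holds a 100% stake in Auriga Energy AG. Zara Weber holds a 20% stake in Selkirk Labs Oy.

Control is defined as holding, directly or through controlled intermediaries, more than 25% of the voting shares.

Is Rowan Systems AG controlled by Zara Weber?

Zara holds 100% of Auriga, so Zara controls Auriga.
Zara and Auriga together hold 20% + 80% = 100% of Selkirk, so Zara controls Selkirk.
Selkirk holds 90% of Rowan, so Zara controls Rowan.

Yes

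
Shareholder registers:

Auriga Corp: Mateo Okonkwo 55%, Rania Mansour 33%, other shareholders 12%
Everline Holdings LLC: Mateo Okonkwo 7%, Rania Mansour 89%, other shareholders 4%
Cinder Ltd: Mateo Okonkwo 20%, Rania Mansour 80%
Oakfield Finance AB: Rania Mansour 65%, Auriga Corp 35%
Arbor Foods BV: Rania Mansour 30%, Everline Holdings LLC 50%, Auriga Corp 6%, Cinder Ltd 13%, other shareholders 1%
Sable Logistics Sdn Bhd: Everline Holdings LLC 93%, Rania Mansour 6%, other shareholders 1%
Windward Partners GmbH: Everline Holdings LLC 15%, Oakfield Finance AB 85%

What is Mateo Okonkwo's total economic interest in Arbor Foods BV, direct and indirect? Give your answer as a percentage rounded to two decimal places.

9.40%

Mateo reaches Arbor along 3 paths.
Via Everline: 7% × 50% = 3.5%.
Via Auriga: 55% × 6% = 3.3%.
Via Cinder: 20% × 13% = 2.6%.
Total: 3.5% + 3.3% + 2.6% = 9.4%.
Rounded: 9.40%.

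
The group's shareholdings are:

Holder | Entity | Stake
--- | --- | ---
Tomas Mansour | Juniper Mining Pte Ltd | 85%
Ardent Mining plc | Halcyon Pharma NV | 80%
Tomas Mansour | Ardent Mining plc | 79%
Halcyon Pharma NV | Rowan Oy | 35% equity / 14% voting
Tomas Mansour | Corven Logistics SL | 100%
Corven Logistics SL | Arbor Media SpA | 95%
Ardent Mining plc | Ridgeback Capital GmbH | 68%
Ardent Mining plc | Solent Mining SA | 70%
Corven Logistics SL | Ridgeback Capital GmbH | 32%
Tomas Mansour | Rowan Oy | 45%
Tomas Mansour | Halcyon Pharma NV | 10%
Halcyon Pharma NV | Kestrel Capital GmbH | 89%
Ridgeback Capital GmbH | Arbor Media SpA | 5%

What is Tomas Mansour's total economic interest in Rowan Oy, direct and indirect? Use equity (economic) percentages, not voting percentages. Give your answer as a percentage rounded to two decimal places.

Tomas reaches Rowan along 3 paths.
Direct stake: 45% = 45%.
Via Ardent → Halcyon: 79% × 80% × 35% = 22.12%.
Via Halcyon: 10% × 35% = 3.5%.
Total: 45% + 22.12% + 3.5% = 70.62%.

70.62%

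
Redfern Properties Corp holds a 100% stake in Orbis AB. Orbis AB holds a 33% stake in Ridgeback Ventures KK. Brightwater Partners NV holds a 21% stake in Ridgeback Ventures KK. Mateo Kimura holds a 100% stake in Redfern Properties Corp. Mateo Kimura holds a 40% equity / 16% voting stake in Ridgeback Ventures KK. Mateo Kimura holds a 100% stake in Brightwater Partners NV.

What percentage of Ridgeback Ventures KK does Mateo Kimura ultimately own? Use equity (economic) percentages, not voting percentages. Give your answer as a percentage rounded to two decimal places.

94.00%

Mateo reaches Ridgeback along 3 paths.
Direct stake: 40% = 40%.
Via Brightwater: 100% × 21% = 21%.
Via Redfern → Orbis: 100% × 100% × 33% = 33%.
Total: 40% + 21% + 33% = 94%.
Rounded: 94.00%.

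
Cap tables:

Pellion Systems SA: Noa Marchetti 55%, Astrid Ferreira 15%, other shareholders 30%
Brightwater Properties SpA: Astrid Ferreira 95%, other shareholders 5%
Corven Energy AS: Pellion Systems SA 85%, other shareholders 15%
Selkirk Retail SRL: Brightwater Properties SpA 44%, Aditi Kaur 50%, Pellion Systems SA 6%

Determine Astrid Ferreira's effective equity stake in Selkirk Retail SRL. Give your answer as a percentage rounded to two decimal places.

42.70%

Astrid reaches Selkirk along 2 paths.
Via Brightwater: 95% × 44% = 41.8%.
Via Pellion: 15% × 6% = 0.9%.
Total: 41.8% + 0.9% = 42.7%.
Rounded: 42.70%.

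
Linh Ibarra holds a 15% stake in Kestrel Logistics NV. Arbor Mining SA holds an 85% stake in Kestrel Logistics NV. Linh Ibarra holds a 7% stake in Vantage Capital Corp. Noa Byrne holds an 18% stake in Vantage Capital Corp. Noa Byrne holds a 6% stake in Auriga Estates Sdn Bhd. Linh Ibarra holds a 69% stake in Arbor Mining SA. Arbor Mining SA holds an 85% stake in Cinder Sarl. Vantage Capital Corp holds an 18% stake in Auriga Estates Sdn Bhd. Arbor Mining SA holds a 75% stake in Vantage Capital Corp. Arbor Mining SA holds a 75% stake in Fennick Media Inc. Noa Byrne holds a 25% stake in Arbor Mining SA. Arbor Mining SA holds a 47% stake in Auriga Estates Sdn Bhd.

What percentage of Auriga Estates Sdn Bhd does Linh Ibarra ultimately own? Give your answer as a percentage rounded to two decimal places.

Linh reaches Auriga along 3 paths.
Via Arbor → Vantage: 69% × 75% × 18% = 9.315%.
Via Vantage: 7% × 18% = 1.26%.
Via Arbor: 69% × 47% = 32.43%.
Total: 9.315% + 1.26% + 32.43% = 43.005%.
Rounded: 43.01%.

43.01%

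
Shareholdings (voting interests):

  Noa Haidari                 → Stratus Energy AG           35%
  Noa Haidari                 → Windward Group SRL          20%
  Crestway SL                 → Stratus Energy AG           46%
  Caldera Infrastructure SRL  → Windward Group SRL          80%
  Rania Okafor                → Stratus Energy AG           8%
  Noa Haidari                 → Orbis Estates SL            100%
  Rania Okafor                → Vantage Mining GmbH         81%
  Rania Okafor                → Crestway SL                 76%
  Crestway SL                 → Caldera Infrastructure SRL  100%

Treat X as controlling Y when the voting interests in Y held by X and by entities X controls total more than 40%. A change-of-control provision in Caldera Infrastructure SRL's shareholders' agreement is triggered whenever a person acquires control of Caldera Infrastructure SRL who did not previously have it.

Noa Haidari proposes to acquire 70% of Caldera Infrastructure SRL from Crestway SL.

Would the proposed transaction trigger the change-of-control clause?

The purchase adds only to Noa's holdings (Crestway's stake shrinks), so Noa is the only person who could newly come to control Caldera.
Noa holds 100% of Orbis, so Noa controls Orbis.
Neither Noa nor any entity Noa controls holds any voting interest in Caldera.
So before the transaction, Noa does not control Caldera.
After the purchase, Noa holds 70% of Caldera directly, and Crestway's stake falls to 30%.
Noa holds 70% of Caldera, so Noa controls Caldera.
Noa did not control Caldera before and does after, so the clause is triggered.

Yes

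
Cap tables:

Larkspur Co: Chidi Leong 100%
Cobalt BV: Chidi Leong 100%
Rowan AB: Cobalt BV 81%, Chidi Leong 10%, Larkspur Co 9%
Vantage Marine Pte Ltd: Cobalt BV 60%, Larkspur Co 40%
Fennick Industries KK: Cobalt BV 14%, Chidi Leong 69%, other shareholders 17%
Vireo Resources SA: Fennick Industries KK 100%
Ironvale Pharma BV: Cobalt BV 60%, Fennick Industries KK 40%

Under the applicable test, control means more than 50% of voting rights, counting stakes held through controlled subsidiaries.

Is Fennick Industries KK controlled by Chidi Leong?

Yes

Chidi holds 100% of Cobalt, so Chidi controls Cobalt.
Cobalt and Chidi together hold 14% + 69% = 83% of Fennick, so Chidi controls Fennick.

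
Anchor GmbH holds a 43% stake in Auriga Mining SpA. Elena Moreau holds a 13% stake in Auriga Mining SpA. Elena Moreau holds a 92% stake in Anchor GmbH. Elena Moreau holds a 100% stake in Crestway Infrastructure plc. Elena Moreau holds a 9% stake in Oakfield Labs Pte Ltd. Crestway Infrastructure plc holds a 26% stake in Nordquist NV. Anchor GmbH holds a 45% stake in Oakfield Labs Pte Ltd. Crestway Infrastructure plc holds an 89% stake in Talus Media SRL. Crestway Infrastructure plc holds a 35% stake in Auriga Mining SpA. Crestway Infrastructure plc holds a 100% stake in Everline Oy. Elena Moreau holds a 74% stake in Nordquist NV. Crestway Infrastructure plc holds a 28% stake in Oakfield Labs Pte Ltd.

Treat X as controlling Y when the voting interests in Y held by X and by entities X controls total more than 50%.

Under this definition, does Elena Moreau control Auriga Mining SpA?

Yes

Elena holds 92% of Anchor, so Elena controls Anchor.
Elena holds 100% of Crestway, so Elena controls Crestway.
Anchor and Elena and Crestway together hold 43% + 13% + 35% = 91% of Auriga, so Elena controls Auriga.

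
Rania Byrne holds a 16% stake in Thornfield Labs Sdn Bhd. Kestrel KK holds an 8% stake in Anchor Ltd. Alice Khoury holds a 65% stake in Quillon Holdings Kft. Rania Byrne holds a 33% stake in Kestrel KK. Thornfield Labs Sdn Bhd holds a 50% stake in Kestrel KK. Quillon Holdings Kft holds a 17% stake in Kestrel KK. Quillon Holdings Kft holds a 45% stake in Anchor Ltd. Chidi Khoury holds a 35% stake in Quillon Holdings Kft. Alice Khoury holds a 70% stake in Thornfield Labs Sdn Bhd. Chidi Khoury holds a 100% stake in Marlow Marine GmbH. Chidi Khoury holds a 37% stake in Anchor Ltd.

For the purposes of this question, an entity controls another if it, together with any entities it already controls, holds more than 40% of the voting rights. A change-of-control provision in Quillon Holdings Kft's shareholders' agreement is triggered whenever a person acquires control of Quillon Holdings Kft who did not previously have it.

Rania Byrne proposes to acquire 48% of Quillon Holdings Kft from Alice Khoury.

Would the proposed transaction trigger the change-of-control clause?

Yes

The purchase adds only to Rania's holdings (Alice's stake shrinks), so Rania is the only person who could newly come to control Quillon.
Rania's largest direct stake is 33% in Kestrel, which does not meet the threshold, so Rania controls no company.
Neither Rania nor any entity Rania controls holds any voting interest in Quillon.
So before the transaction, Rania does not control Quillon.
After the purchase, Rania holds 48% of Quillon directly, and Alice's stake falls to 17%.
Rania holds 48% of Quillon, so Rania controls Quillon.
Rania did not control Quillon before and does after, so the clause is triggered.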